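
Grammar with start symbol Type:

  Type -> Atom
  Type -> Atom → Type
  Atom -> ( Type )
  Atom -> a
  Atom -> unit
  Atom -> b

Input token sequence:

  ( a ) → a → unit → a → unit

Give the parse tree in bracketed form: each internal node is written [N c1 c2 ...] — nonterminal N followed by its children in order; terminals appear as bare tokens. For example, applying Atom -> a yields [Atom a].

[Type [Atom ( [Type [Atom a]] )] → [Type [Atom a] → [Type [Atom unit] → [Type [Atom a] → [Type [Atom unit]]]]]]

Type
Atom → Type
( Type ) → Type
( Atom ) → Type
( a ) → Type
( a ) → Atom → Type
( a ) → a → Type
( a ) → a → Atom → Type
( a ) → a → unit → Type
( a ) → a → unit → Atom → Type
( a ) → a → unit → a → Type
( a ) → a → unit → a → Atom
( a ) → a → unit → a → unit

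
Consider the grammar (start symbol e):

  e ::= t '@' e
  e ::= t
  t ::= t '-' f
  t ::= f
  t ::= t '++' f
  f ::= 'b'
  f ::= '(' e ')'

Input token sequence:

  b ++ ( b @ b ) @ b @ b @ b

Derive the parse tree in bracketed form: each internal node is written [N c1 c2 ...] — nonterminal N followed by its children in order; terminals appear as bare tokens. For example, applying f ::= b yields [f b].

[e [t [t [f b]] ++ [f ( [e [t [f b]] @ [e [t [f b]]]] )]] @ [e [t [f b]] @ [e [t [f b]] @ [e [t [f b]]]]]]

e
t @ e
t ++ f @ e
f ++ f @ e
b ++ f @ e
b ++ ( e ) @ e
b ++ ( t @ e ) @ e
b ++ ( f @ e ) @ e
b ++ ( b @ e ) @ e
b ++ ( b @ t ) @ e
b ++ ( b @ f ) @ e
b ++ ( b @ b ) @ e
b ++ ( b @ b ) @ t @ e
b ++ ( b @ b ) @ f @ e
b ++ ( b @ b ) @ b @ e
b ++ ( b @ b ) @ b @ t @ e
b ++ ( b @ b ) @ b @ f @ e
b ++ ( b @ b ) @ b @ b @ e
b ++ ( b @ b ) @ b @ b @ t
b ++ ( b @ b ) @ b @ b @ f
b ++ ( b @ b ) @ b @ b @ b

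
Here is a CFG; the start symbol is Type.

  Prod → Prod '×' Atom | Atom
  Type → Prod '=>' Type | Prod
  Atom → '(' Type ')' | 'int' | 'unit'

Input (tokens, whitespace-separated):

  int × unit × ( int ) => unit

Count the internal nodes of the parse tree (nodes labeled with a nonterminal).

13

[Type [Prod [Prod [Prod [Atom int]] × [Atom unit]] × [Atom ( [Type [Prod [Atom int]]] )]] => [Type [Prod [Atom unit]]]]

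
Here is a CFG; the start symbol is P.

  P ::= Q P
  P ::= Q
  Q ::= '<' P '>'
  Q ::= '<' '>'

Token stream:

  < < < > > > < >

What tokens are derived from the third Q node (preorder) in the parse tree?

[P [Q < [P [Q < [P [Q < >]] >]] >] [P [Q < >]]]

< >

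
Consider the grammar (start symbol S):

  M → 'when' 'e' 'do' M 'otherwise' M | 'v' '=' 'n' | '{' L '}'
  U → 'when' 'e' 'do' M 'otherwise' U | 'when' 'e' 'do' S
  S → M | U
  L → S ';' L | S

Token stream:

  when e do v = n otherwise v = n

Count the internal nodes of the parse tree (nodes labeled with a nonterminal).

[S [M when e do [M v = n] otherwise [M v = n]]]

4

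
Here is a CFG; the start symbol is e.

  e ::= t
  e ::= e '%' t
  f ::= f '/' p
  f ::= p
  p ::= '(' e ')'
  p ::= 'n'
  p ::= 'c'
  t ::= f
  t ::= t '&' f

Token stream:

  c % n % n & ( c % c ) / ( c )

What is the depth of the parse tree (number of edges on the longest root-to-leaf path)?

[e [e [e [t [f [p c]]]] % [t [f [p n]]]] % [t [t [f [p n]]] & [f [f [p ( [e [e [t [f [p c]]]] % [t [f [p c]]]] )]] / [p ( [e [t [f [p c]]]] )]]]]

10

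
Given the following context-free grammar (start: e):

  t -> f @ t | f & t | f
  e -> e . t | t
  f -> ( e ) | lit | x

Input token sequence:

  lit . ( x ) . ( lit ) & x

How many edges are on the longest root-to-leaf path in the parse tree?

7

[e [e [e [t [f lit]]] . [t [f ( [e [t [f x]]] )]]] . [t [f ( [e [t [f lit]]] )] & [t [f x]]]]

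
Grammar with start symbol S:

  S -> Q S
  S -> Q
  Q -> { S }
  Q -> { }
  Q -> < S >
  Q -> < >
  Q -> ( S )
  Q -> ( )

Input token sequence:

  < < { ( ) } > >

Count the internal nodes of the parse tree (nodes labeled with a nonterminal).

8

[S [Q < [S [Q < [S [Q { [S [Q ( )]] }]] >]] >]]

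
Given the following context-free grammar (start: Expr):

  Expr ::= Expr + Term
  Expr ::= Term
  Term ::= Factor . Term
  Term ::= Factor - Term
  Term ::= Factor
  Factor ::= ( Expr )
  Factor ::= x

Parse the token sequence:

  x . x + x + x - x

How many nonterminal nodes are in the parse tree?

13

[Expr [Expr [Expr [Term [Factor x] . [Term [Factor x]]]] + [Term [Factor x]]] + [Term [Factor x] - [Term [Factor x]]]]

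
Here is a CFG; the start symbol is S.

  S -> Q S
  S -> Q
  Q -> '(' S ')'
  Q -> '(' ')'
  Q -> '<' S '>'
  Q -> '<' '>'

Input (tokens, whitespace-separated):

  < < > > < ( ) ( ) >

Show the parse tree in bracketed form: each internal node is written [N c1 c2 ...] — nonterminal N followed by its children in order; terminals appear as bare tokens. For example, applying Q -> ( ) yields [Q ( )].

[S [Q < [S [Q < >]] >] [S [Q < [S [Q ( )] [S [Q ( )]]] >]]]

S
Q S
< S > S
< Q > S
< < > > S
< < > > Q
< < > > < S >
< < > > < Q S >
< < > > < ( ) S >
< < > > < ( ) Q >
< < > > < ( ) ( ) >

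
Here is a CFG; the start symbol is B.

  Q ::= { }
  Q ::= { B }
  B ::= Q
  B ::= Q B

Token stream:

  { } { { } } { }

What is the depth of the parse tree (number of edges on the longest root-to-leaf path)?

[B [Q { }] [B [Q { [B [Q { }]] }] [B [Q { }]]]]

5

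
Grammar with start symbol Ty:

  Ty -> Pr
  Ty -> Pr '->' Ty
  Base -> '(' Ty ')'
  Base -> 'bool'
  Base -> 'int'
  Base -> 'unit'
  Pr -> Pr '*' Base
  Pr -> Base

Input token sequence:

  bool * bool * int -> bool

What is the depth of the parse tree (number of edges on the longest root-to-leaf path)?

5

[Ty [Pr [Pr [Pr [Base bool]] * [Base bool]] * [Base int]] -> [Ty [Pr [Base bool]]]]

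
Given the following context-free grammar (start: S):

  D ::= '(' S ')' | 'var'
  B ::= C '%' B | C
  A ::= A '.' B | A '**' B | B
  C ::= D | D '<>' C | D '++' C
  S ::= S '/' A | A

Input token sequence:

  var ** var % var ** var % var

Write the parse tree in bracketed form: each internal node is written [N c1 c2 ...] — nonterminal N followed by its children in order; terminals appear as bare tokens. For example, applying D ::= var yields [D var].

[S [A [A [A [B [C [D var]]]] ** [B [C [D var]] % [B [C [D var]]]]] ** [B [C [D var]] % [B [C [D var]]]]]]

S
A
A ** B
A ** B ** B
B ** B ** B
C ** B ** B
D ** B ** B
var ** B ** B
var ** C % B ** B
var ** D % B ** B
var ** var % B ** B
var ** var % C ** B
var ** var % D ** B
var ** var % var ** B
var ** var % var ** C % B
var ** var % var ** D % B
var ** var % var ** var % B
var ** var % var ** var % C
var ** var % var ** var % D
var ** var % var ** var % var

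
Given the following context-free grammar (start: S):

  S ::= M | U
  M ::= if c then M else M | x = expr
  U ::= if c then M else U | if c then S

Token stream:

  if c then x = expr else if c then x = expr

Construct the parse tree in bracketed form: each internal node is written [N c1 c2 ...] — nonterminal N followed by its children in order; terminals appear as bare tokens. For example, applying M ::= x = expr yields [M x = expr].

S
U
if c then M else U
if c then x = expr else U
if c then x = expr else if c then S
if c then x = expr else if c then M
if c then x = expr else if c then x = expr

[S [U if c then [M x = expr] else [U if c then [S [M x = expr]]]]]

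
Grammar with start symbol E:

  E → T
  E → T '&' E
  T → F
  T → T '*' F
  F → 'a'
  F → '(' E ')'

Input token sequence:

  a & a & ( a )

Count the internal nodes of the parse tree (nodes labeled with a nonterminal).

[E [T [F a]] & [E [T [F a]] & [E [T [F ( [E [T [F a]]] )]]]]]

12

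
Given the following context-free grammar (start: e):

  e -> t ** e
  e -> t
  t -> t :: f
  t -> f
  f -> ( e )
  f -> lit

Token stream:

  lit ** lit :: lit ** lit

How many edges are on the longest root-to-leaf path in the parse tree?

5

[e [t [f lit]] ** [e [t [t [f lit]] :: [f lit]] ** [e [t [f lit]]]]]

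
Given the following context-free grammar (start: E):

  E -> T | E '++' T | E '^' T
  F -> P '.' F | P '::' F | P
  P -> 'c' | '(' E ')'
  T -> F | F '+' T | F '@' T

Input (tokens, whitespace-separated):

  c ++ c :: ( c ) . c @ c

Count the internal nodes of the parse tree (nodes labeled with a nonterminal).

[E [E [T [F [P c]]]] ++ [T [F [P c] :: [F [P ( [E [T [F [P c]]]] )] . [F [P c]]]] @ [T [F [P c]]]]]

19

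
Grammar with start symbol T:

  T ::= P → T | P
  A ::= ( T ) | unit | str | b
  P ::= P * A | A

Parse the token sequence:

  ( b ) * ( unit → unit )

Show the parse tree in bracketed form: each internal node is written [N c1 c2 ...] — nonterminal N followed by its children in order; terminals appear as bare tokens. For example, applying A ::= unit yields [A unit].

[T [P [P [A ( [T [P [A b]]] )]] * [A ( [T [P [A unit]] → [T [P [A unit]]]] )]]]

T
P
P * A
A * A
( T ) * A
( P ) * A
( A ) * A
( b ) * A
( b ) * ( T )
( b ) * ( P → T )
( b ) * ( A → T )
( b ) * ( unit → T )
( b ) * ( unit → P )
( b ) * ( unit → A )
( b ) * ( unit → unit )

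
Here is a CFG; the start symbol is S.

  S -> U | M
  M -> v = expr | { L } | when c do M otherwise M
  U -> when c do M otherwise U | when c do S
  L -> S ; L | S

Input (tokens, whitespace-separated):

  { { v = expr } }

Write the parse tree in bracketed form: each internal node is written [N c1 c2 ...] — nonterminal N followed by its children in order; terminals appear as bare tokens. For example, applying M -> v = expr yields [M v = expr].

[S [M { [L [S [M { [L [S [M v = expr]]] }]]] }]]

S
M
{ L }
{ S }
{ M }
{ { L } }
{ { S } }
{ { M } }
{ { v = expr } }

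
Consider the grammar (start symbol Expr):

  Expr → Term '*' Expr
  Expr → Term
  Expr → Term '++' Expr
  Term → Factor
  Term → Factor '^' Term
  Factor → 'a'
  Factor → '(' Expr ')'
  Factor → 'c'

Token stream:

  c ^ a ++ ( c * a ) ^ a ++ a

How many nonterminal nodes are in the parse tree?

[Expr [Term [Factor c] ^ [Term [Factor a]]] ++ [Expr [Term [Factor ( [Expr [Term [Factor c]] * [Expr [Term [Factor a]]]] )] ^ [Term [Factor a]]] ++ [Expr [Term [Factor a]]]]]

19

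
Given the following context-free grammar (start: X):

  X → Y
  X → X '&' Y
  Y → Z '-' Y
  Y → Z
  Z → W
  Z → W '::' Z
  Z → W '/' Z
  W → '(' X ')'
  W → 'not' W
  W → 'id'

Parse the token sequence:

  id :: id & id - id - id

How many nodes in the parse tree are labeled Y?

[X [X [Y [Z [W id] :: [Z [W id]]]]] & [Y [Z [W id]] - [Y [Z [W id]] - [Y [Z [W id]]]]]]

4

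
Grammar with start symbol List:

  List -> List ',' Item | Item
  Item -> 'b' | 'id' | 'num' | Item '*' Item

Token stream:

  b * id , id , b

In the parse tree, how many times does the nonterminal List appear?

[List [List [List [Item [Item b] * [Item id]]] , [Item id]] , [Item b]]

3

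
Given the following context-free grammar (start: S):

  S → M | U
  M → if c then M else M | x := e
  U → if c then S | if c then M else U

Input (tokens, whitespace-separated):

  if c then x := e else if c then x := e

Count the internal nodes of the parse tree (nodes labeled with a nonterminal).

[S [U if c then [M x := e] else [U if c then [S [M x := e]]]]]

6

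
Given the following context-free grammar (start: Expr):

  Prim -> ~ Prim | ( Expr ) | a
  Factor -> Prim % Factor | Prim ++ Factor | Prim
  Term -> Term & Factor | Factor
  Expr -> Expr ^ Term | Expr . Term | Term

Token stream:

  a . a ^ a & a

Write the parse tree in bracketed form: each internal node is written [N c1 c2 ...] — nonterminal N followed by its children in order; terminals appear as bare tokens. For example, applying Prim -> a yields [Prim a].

Expr
Expr ^ Term
Expr . Term ^ Term
Term . Term ^ Term
Factor . Term ^ Term
Prim . Term ^ Term
a . Term ^ Term
a . Factor ^ Term
a . Prim ^ Term
a . a ^ Term
a . a ^ Term & Factor
a . a ^ Factor & Factor
a . a ^ Prim & Factor
a . a ^ a & Factor
a . a ^ a & Prim
a . a ^ a & a

[Expr [Expr [Expr [Term [Factor [Prim a]]]] . [Term [Factor [Prim a]]]] ^ [Term [Term [Factor [Prim a]]] & [Factor [Prim a]]]]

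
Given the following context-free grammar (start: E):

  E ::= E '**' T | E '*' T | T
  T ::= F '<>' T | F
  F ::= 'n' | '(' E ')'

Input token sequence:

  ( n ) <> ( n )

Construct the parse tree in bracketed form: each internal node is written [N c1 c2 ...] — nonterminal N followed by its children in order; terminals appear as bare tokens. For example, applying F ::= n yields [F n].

E
T
F <> T
( E ) <> T
( T ) <> T
( F ) <> T
( n ) <> T
( n ) <> F
( n ) <> ( E )
( n ) <> ( T )
( n ) <> ( F )
( n ) <> ( n )

[E [T [F ( [E [T [F n]]] )] <> [T [F ( [E [T [F n]]] )]]]]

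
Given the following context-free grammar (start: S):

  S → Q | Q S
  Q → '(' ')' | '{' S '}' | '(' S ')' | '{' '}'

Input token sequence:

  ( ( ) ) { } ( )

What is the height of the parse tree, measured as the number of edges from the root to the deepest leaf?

[S [Q ( [S [Q ( )]] )] [S [Q { }] [S [Q ( )]]]]

4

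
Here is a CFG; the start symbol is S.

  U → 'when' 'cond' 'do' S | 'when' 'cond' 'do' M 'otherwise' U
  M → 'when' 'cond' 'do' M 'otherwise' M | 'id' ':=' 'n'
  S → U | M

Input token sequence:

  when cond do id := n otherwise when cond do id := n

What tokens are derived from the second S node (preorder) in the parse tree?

id := n

[S [U when cond do [M id := n] otherwise [U when cond do [S [M id := n]]]]]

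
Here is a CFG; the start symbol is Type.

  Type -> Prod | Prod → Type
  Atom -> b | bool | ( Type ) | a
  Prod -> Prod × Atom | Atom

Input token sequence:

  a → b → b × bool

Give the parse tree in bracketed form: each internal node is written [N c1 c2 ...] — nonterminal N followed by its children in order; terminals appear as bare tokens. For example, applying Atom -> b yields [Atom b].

[Type [Prod [Atom a]] → [Type [Prod [Atom b]] → [Type [Prod [Prod [Atom b]] × [Atom bool]]]]]

Type
Prod → Type
Atom → Type
a → Type
a → Prod → Type
a → Atom → Type
a → b → Type
a → b → Prod
a → b → Prod × Atom
a → b → Atom × Atom
a → b → b × Atom
a → b → b × bool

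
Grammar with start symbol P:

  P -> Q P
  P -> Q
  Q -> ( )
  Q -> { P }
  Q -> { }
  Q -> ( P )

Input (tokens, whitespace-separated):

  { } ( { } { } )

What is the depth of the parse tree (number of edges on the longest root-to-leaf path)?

[P [Q { }] [P [Q ( [P [Q { }] [P [Q { }]]] )]]]

6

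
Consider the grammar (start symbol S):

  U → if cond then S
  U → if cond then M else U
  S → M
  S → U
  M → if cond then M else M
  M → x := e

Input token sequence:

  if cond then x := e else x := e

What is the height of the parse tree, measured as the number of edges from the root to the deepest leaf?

[S [M if cond then [M x := e] else [M x := e]]]

3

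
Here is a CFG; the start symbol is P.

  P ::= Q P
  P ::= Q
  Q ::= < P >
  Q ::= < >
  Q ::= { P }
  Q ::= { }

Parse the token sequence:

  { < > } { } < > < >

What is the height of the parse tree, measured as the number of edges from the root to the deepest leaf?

5

[P [Q { [P [Q < >]] }] [P [Q { }] [P [Q < >] [P [Q < >]]]]]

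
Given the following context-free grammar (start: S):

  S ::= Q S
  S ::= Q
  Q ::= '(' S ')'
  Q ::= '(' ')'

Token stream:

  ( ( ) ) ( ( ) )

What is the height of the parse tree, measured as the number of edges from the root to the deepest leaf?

[S [Q ( [S [Q ( )]] )] [S [Q ( [S [Q ( )]] )]]]

5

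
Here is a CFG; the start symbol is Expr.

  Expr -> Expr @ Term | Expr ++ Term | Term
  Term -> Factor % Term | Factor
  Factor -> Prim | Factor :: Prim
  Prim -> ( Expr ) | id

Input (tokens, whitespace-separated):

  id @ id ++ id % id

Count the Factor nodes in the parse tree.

[Expr [Expr [Expr [Term [Factor [Prim id]]]] @ [Term [Factor [Prim id]]]] ++ [Term [Factor [Prim id]] % [Term [Factor [Prim id]]]]]

4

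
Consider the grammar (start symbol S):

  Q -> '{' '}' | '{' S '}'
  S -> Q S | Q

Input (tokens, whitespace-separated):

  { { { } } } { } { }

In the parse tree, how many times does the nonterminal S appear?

5

[S [Q { [S [Q { [S [Q { }]] }]] }] [S [Q { }] [S [Q { }]]]]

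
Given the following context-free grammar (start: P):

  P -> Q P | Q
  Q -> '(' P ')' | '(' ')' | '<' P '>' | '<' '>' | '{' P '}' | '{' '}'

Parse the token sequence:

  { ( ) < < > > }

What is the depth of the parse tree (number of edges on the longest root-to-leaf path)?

[P [Q { [P [Q ( )] [P [Q < [P [Q < >]] >]]] }]]

7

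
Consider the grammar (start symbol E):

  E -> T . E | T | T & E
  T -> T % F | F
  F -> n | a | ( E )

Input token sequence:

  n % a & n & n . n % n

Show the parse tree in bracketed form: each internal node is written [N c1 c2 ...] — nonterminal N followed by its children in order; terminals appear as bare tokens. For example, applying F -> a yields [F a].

[E [T [T [F n]] % [F a]] & [E [T [F n]] & [E [T [F n]] . [E [T [T [F n]] % [F n]]]]]]

E
T & E
T % F & E
F % F & E
n % F & E
n % a & E
n % a & T & E
n % a & F & E
n % a & n & E
n % a & n & T . E
n % a & n & F . E
n % a & n & n . E
n % a & n & n . T
n % a & n & n . T % F
n % a & n & n . F % F
n % a & n & n . n % F
n % a & n & n . n % n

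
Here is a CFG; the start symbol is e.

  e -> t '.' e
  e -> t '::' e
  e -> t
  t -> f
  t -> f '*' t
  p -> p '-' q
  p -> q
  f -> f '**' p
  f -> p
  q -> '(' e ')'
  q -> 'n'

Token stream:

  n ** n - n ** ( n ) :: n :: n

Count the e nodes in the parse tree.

4

[e [t [f [f [f [p [q n]]] ** [p [p [q n]] - [q n]]] ** [p [q ( [e [t [f [p [q n]]]]] )]]]] :: [e [t [f [p [q n]]]] :: [e [t [f [p [q n]]]]]]]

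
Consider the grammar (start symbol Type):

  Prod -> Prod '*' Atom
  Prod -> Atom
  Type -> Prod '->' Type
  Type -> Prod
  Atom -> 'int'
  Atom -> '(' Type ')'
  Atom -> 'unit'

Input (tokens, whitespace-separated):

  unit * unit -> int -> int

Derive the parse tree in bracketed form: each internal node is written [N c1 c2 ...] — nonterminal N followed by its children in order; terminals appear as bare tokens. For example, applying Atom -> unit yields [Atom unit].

Type
Prod -> Type
Prod * Atom -> Type
Atom * Atom -> Type
unit * Atom -> Type
unit * unit -> Type
unit * unit -> Prod -> Type
unit * unit -> Atom -> Type
unit * unit -> int -> Type
unit * unit -> int -> Prod
unit * unit -> int -> Atom
unit * unit -> int -> int

[Type [Prod [Prod [Atom unit]] * [Atom unit]] -> [Type [Prod [Atom int]] -> [Type [Prod [Atom int]]]]]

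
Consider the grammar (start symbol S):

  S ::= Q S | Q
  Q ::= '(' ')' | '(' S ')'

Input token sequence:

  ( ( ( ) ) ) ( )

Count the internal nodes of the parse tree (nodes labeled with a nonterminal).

[S [Q ( [S [Q ( [S [Q ( )]] )]] )] [S [Q ( )]]]

8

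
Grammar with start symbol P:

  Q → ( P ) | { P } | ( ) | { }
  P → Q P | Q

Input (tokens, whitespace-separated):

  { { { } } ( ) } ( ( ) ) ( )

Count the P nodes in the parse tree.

[P [Q { [P [Q { [P [Q { }]] }] [P [Q ( )]]] }] [P [Q ( [P [Q ( )]] )] [P [Q ( )]]]]

7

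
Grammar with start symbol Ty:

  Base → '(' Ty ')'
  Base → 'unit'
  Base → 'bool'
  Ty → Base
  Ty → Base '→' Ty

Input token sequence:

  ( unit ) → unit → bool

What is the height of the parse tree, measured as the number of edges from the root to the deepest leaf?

[Ty [Base ( [Ty [Base unit]] )] → [Ty [Base unit] → [Ty [Base bool]]]]

4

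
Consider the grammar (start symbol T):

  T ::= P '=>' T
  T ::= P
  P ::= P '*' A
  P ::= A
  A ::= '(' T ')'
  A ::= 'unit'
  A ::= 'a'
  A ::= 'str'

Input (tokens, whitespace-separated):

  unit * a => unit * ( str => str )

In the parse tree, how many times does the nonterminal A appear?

6

[T [P [P [A unit]] * [A a]] => [T [P [P [A unit]] * [A ( [T [P [A str]] => [T [P [A str]]]] )]]]]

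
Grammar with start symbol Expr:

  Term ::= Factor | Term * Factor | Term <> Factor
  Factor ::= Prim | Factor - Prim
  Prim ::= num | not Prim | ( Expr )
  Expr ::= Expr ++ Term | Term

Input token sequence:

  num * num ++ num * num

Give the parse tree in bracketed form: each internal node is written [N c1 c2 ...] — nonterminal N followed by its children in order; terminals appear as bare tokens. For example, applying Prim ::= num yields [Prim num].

[Expr [Expr [Term [Term [Factor [Prim num]]] * [Factor [Prim num]]]] ++ [Term [Term [Factor [Prim num]]] * [Factor [Prim num]]]]

Expr
Expr ++ Term
Term ++ Term
Term * Factor ++ Term
Factor * Factor ++ Term
Prim * Factor ++ Term
num * Factor ++ Term
num * Prim ++ Term
num * num ++ Term
num * num ++ Term * Factor
num * num ++ Factor * Factor
num * num ++ Prim * Factor
num * num ++ num * Factor
num * num ++ num * Prim
num * num ++ num * num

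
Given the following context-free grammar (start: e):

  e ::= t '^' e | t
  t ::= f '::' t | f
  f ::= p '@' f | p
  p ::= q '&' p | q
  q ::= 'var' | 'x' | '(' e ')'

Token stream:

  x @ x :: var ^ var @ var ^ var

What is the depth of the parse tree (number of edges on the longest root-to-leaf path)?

7

[e [t [f [p [q x]] @ [f [p [q x]]]] :: [t [f [p [q var]]]]] ^ [e [t [f [p [q var]] @ [f [p [q var]]]]] ^ [e [t [f [p [q var]]]]]]]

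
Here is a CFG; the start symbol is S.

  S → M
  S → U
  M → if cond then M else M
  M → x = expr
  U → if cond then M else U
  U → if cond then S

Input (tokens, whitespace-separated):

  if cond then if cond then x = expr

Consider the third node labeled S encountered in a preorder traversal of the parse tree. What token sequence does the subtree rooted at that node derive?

[S [U if cond then [S [U if cond then [S [M x = expr]]]]]]

x = expr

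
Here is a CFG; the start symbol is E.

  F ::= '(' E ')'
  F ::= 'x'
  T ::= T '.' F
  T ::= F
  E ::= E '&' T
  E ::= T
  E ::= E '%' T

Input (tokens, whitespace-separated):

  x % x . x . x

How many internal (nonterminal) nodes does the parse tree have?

[E [E [T [F x]]] % [T [T [T [F x]] . [F x]] . [F x]]]

10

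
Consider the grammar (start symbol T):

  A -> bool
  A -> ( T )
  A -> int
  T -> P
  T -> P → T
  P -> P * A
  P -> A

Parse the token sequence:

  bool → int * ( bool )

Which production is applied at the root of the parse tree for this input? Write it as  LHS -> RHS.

T -> P → T

[T [P [A bool]] → [T [P [P [A int]] * [A ( [T [P [A bool]]] )]]]]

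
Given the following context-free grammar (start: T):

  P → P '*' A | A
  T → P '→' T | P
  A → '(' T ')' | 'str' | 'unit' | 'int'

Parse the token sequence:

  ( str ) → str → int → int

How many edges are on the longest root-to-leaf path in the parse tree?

[T [P [A ( [T [P [A str]]] )]] → [T [P [A str]] → [T [P [A int]] → [T [P [A int]]]]]]

6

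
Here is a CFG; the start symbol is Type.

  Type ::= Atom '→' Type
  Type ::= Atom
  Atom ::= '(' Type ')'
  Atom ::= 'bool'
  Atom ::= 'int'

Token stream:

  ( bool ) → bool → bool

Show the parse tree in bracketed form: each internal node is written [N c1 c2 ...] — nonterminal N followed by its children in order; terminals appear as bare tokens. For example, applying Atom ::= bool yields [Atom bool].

Type
Atom → Type
( Type ) → Type
( Atom ) → Type
( bool ) → Type
( bool ) → Atom → Type
( bool ) → bool → Type
( bool ) → bool → Atom
( bool ) → bool → bool

[Type [Atom ( [Type [Atom bool]] )] → [Type [Atom bool] → [Type [Atom bool]]]]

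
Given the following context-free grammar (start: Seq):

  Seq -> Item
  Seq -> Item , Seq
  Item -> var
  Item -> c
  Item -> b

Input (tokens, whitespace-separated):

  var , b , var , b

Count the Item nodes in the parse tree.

4

[Seq [Item var] , [Seq [Item b] , [Seq [Item var] , [Seq [Item b]]]]]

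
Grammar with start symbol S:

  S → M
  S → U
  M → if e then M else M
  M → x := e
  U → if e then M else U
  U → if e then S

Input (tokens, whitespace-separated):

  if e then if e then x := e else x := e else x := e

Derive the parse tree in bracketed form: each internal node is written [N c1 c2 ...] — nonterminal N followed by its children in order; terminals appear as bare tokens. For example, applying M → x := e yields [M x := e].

S
M
if e then M else M
if e then if e then M else M else M
if e then if e then x := e else M else M
if e then if e then x := e else x := e else M
if e then if e then x := e else x := e else x := e

[S [M if e then [M if e then [M x := e] else [M x := e]] else [M x := e]]]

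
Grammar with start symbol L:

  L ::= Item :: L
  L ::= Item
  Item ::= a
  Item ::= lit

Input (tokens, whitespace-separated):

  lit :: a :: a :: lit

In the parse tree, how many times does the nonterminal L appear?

[L [Item lit] :: [L [Item a] :: [L [Item a] :: [L [Item lit]]]]]

4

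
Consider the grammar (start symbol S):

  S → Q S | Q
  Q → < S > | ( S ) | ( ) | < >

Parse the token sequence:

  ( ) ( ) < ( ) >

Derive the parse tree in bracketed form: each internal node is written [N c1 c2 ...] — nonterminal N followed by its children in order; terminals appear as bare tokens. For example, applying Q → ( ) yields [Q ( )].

S
Q S
( ) S
( ) Q S
( ) ( ) S
( ) ( ) Q
( ) ( ) < S >
( ) ( ) < Q >
( ) ( ) < ( ) >

[S [Q ( )] [S [Q ( )] [S [Q < [S [Q ( )]] >]]]]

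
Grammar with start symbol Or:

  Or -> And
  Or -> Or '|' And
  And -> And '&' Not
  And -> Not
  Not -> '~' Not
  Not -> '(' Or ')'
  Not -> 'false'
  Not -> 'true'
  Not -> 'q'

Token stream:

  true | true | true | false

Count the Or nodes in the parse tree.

4

[Or [Or [Or [Or [And [Not true]]] | [And [Not true]]] | [And [Not true]]] | [And [Not false]]]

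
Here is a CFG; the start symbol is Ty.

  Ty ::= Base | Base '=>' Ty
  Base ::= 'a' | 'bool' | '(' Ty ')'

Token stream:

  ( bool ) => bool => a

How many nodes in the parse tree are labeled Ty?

4

[Ty [Base ( [Ty [Base bool]] )] => [Ty [Base bool] => [Ty [Base a]]]]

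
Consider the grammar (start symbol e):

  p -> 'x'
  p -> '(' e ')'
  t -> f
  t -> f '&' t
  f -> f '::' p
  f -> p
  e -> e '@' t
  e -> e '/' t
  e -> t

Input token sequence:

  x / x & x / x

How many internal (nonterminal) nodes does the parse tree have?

15

[e [e [e [t [f [p x]]]] / [t [f [p x]] & [t [f [p x]]]]] / [t [f [p x]]]]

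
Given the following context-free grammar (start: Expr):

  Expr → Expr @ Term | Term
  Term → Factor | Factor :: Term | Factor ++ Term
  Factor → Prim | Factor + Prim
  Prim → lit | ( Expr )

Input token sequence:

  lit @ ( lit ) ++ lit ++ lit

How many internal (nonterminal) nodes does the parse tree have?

[Expr [Expr [Term [Factor [Prim lit]]]] @ [Term [Factor [Prim ( [Expr [Term [Factor [Prim lit]]]] )]] ++ [Term [Factor [Prim lit]] ++ [Term [Factor [Prim lit]]]]]]

18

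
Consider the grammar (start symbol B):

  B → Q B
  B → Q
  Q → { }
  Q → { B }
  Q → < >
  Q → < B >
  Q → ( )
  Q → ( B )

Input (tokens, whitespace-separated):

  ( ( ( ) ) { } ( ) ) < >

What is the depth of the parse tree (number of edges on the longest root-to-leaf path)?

[B [Q ( [B [Q ( [B [Q ( )]] )] [B [Q { }] [B [Q ( )]]]] )] [B [Q < >]]]

6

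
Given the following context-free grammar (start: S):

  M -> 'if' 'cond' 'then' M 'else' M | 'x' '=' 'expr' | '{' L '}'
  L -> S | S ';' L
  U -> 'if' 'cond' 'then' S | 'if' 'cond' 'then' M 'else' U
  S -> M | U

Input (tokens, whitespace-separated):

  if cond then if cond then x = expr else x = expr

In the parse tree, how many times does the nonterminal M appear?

[S [U if cond then [S [M if cond then [M x = expr] else [M x = expr]]]]]

3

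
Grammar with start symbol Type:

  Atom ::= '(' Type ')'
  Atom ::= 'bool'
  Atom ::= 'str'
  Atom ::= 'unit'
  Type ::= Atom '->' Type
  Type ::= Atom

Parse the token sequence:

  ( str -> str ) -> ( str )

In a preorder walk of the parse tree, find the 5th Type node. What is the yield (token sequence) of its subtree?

str

[Type [Atom ( [Type [Atom str] -> [Type [Atom str]]] )] -> [Type [Atom ( [Type [Atom str]] )]]]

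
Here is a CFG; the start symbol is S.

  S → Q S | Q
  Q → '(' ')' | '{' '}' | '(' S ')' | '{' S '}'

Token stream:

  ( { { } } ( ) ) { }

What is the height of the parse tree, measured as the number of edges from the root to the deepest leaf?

[S [Q ( [S [Q { [S [Q { }]] }] [S [Q ( )]]] )] [S [Q { }]]]

6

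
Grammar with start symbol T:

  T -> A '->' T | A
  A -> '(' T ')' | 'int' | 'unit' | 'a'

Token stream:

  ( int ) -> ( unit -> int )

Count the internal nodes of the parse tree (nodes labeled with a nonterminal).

[T [A ( [T [A int]] )] -> [T [A ( [T [A unit] -> [T [A int]]] )]]]

10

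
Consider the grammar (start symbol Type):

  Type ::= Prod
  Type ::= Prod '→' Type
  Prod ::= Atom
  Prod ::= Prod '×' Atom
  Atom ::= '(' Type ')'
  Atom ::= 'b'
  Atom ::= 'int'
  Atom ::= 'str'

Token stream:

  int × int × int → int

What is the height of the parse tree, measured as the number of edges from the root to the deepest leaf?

5

[Type [Prod [Prod [Prod [Atom int]] × [Atom int]] × [Atom int]] → [Type [Prod [Atom int]]]]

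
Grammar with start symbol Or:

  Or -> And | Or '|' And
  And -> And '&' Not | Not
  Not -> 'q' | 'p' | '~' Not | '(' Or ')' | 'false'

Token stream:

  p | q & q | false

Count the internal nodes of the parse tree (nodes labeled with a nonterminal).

11

[Or [Or [Or [And [Not p]]] | [And [And [Not q]] & [Not q]]] | [And [Not false]]]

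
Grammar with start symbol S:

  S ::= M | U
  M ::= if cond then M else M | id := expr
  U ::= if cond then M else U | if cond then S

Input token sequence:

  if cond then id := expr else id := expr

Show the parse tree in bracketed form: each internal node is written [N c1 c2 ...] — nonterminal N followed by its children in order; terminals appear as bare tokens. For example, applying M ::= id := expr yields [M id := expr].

S
M
if cond then M else M
if cond then id := expr else M
if cond then id := expr else id := expr

[S [M if cond then [M id := expr] else [M id := expr]]]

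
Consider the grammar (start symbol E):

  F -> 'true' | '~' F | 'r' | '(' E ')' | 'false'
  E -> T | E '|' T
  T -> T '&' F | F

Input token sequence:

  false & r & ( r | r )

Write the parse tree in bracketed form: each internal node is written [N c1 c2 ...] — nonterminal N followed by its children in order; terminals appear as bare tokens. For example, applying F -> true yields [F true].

[E [T [T [T [F false]] & [F r]] & [F ( [E [E [T [F r]]] | [T [F r]]] )]]]

E
T
T & F
T & F & F
F & F & F
false & F & F
false & r & F
false & r & ( E )
false & r & ( E | T )
false & r & ( T | T )
false & r & ( F | T )
false & r & ( r | T )
false & r & ( r | F )
false & r & ( r | r )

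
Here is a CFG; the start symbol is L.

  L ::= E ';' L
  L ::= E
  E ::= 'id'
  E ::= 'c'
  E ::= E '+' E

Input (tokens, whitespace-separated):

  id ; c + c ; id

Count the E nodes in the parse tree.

[L [E id] ; [L [E [E c] + [E c]] ; [L [E id]]]]

5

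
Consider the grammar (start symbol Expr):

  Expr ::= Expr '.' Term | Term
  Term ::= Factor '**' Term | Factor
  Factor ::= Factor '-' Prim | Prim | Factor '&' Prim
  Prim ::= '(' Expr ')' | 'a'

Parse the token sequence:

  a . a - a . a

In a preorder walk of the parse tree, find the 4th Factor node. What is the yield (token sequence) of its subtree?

[Expr [Expr [Expr [Term [Factor [Prim a]]]] . [Term [Factor [Factor [Prim a]] - [Prim a]]]] . [Term [Factor [Prim a]]]]

a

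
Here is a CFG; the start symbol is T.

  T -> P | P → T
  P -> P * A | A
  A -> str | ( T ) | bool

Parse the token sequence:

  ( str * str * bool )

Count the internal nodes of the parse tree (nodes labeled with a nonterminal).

10

[T [P [A ( [T [P [P [P [A str]] * [A str]] * [A bool]]] )]]]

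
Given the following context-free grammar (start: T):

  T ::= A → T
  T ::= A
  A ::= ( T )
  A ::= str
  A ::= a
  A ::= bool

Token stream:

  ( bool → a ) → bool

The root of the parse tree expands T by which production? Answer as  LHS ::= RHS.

T ::= A → T

[T [A ( [T [A bool] → [T [A a]]] )] → [T [A bool]]]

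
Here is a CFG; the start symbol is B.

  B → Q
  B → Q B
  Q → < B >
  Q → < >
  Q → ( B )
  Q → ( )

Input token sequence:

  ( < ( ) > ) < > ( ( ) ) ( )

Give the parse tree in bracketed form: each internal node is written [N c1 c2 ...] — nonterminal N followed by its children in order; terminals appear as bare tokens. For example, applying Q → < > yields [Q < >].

[B [Q ( [B [Q < [B [Q ( )]] >]] )] [B [Q < >] [B [Q ( [B [Q ( )]] )] [B [Q ( )]]]]]

B
Q B
( B ) B
( Q ) B
( < B > ) B
( < Q > ) B
( < ( ) > ) B
( < ( ) > ) Q B
( < ( ) > ) < > B
( < ( ) > ) < > Q B
( < ( ) > ) < > ( B ) B
( < ( ) > ) < > ( Q ) B
( < ( ) > ) < > ( ( ) ) B
( < ( ) > ) < > ( ( ) ) Q
( < ( ) > ) < > ( ( ) ) ( )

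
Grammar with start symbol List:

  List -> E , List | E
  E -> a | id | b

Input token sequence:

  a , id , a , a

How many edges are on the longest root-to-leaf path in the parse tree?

5

[List [E a] , [List [E id] , [List [E a] , [List [E a]]]]]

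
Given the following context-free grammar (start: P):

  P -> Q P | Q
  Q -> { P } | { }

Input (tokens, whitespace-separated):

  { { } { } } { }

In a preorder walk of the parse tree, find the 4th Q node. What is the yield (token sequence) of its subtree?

[P [Q { [P [Q { }] [P [Q { }]]] }] [P [Q { }]]]

{ }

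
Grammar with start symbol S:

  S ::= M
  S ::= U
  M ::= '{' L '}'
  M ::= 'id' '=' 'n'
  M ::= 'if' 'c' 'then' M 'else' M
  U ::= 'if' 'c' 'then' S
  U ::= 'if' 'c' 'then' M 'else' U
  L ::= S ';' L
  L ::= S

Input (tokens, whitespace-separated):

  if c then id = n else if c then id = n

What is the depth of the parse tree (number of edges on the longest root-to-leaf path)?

[S [U if c then [M id = n] else [U if c then [S [M id = n]]]]]

5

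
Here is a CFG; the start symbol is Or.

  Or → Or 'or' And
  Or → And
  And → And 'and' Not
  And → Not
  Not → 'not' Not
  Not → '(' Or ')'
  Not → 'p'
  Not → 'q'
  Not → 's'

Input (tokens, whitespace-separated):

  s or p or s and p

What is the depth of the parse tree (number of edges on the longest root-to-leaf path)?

[Or [Or [Or [And [Not s]]] or [And [Not p]]] or [And [And [Not s]] and [Not p]]]

5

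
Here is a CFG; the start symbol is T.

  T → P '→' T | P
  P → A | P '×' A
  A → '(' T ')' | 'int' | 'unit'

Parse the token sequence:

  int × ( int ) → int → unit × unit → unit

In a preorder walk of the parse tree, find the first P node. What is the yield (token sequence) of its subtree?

int × ( int )

[T [P [P [A int]] × [A ( [T [P [A int]]] )]] → [T [P [A int]] → [T [P [P [A unit]] × [A unit]] → [T [P [A unit]]]]]]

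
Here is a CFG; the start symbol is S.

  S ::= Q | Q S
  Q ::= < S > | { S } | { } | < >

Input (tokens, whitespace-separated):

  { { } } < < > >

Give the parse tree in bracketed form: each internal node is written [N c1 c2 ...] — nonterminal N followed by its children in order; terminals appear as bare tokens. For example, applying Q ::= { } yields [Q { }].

[S [Q { [S [Q { }]] }] [S [Q < [S [Q < >]] >]]]

S
Q S
{ S } S
{ Q } S
{ { } } S
{ { } } Q
{ { } } < S >
{ { } } < Q >
{ { } } < < > >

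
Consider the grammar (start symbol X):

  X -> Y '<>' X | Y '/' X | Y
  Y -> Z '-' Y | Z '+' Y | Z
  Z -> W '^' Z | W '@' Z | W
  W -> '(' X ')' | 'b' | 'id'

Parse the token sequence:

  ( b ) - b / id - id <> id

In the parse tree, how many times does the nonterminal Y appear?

[X [Y [Z [W ( [X [Y [Z [W b]]]] )]] - [Y [Z [W b]]]] / [X [Y [Z [W id]] - [Y [Z [W id]]]] <> [X [Y [Z [W id]]]]]]

6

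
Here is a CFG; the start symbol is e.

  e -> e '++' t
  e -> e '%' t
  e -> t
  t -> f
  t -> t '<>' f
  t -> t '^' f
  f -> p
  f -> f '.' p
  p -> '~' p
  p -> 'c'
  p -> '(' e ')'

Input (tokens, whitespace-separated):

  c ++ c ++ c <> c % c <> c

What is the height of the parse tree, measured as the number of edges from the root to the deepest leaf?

7

[e [e [e [e [t [f [p c]]]] ++ [t [f [p c]]]] ++ [t [t [f [p c]]] <> [f [p c]]]] % [t [t [f [p c]]] <> [f [p c]]]]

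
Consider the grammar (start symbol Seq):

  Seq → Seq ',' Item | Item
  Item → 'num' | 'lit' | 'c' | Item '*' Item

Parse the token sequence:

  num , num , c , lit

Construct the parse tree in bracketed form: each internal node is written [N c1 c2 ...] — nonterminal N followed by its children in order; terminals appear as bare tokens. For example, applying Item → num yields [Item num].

[Seq [Seq [Seq [Seq [Item num]] , [Item num]] , [Item c]] , [Item lit]]

Seq
Seq , Item
Seq , Item , Item
Seq , Item , Item , Item
Item , Item , Item , Item
num , Item , Item , Item
num , num , Item , Item
num , num , c , Item
num , num , c , lit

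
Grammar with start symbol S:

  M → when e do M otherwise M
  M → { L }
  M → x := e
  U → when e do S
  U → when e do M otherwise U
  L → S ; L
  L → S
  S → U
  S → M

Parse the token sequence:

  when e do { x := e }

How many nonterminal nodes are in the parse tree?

7

[S [U when e do [S [M { [L [S [M x := e]]] }]]]]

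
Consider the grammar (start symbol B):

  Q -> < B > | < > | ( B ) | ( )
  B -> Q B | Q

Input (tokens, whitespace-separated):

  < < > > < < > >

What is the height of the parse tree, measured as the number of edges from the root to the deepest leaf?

[B [Q < [B [Q < >]] >] [B [Q < [B [Q < >]] >]]]

5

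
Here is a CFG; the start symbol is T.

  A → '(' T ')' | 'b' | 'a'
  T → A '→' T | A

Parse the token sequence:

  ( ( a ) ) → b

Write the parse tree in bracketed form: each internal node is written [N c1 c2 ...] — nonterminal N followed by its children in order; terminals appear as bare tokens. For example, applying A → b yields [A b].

[T [A ( [T [A ( [T [A a]] )]] )] → [T [A b]]]

T
A → T
( T ) → T
( A ) → T
( ( T ) ) → T
( ( A ) ) → T
( ( a ) ) → T
( ( a ) ) → A
( ( a ) ) → b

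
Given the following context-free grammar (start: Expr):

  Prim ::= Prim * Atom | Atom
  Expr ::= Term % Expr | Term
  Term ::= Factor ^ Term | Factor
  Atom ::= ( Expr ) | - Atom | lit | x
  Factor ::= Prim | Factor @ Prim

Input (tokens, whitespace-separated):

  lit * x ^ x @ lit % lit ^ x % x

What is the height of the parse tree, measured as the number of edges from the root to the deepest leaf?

7

[Expr [Term [Factor [Prim [Prim [Atom lit]] * [Atom x]]] ^ [Term [Factor [Factor [Prim [Atom x]]] @ [Prim [Atom lit]]]]] % [Expr [Term [Factor [Prim [Atom lit]]] ^ [Term [Factor [Prim [Atom x]]]]] % [Expr [Term [Factor [Prim [Atom x]]]]]]]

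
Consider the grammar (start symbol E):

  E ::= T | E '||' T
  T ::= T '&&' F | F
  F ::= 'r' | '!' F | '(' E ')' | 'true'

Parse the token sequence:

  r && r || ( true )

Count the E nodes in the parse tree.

3

[E [E [T [T [F r]] && [F r]]] || [T [F ( [E [T [F true]]] )]]]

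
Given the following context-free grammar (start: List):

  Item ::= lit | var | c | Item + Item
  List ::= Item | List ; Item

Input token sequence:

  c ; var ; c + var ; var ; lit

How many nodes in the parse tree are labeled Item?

[List [List [List [List [List [Item c]] ; [Item var]] ; [Item [Item c] + [Item var]]] ; [Item var]] ; [Item lit]]

7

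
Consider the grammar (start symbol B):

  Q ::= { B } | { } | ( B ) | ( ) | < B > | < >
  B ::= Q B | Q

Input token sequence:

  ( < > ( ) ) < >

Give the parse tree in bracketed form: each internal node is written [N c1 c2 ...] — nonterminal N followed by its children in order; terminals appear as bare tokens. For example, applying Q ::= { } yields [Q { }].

[B [Q ( [B [Q < >] [B [Q ( )]]] )] [B [Q < >]]]

B
Q B
( B ) B
( Q B ) B
( < > B ) B
( < > Q ) B
( < > ( ) ) B
( < > ( ) ) Q
( < > ( ) ) < >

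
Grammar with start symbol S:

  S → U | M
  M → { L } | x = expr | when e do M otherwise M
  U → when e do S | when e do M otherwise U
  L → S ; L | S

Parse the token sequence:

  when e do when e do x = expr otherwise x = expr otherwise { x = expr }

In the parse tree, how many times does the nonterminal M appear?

[S [M when e do [M when e do [M x = expr] otherwise [M x = expr]] otherwise [M { [L [S [M x = expr]]] }]]]

6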